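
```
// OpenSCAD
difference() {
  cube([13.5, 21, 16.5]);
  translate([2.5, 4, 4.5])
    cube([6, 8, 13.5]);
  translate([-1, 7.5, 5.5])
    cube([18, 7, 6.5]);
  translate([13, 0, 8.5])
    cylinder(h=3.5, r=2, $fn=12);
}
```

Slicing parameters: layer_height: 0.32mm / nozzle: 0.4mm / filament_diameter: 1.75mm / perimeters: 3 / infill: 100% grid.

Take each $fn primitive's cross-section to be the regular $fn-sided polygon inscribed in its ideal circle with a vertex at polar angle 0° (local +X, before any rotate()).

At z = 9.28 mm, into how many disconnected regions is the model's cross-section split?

2

At z = 9.28 mm: the 13.5×21 cube contributes its full rectangle; the cube at (2.5, 4) is present — its section is the full 6×8 rectangle; the cube at (-1, 7.5) (footprint 18×7) is included at this height; the r=2 cylinder at (13, 0) contributes a regular 12-gon of circumradius 2; Subtracting the remaining from the first: starting from the 13.5×21 cube, the 6×8 cube at (2.5, 4) lies wholly inside it (removes its full 48.00 mm² and its 28.00 mm outline becomes a hole wall); the 18×7 cube at (-1, 7.5) partially overlaps it — only the 67.50 mm² overlap (of its 126.00 mm²) is removed, clipping the outline; the r=2 cylinder at (13, 0) partially overlaps it — only the 3.97 mm² overlap (of its 12.00 mm²) is removed, clipping the outline — 2 connected regions. The result has 2 disconnected regions.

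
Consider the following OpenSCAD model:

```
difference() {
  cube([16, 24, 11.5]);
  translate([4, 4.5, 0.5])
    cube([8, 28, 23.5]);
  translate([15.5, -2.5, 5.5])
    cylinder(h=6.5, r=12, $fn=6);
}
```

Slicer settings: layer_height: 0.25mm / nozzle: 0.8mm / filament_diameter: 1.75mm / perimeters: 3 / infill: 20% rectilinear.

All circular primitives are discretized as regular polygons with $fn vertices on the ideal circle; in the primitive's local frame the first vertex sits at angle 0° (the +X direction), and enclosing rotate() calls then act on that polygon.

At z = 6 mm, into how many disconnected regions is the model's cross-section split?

At z = 6 mm: the 16×24 cube contributes its full rectangle; the 8×28 cube at (4, 4.5) contributes its full rectangle; the cylinder at (15.5, -2.5): section is a regular 6-gon, circumradius r=12; Subtracting the remaining from the first: starting from the 16×24 cube, the 8×28 cube at (4, 4.5) partially overlaps it — only the 156.00 mm² overlap (of its 224.00 mm²) is removed, clipping the outline; the r=12 cylinder at (15.5, -2.5) partially overlaps it — only the 57.48 mm² overlap (of its 374.12 mm²) is removed, clipping the outline — 2 connected regions. The result has 2 disconnected regions.

2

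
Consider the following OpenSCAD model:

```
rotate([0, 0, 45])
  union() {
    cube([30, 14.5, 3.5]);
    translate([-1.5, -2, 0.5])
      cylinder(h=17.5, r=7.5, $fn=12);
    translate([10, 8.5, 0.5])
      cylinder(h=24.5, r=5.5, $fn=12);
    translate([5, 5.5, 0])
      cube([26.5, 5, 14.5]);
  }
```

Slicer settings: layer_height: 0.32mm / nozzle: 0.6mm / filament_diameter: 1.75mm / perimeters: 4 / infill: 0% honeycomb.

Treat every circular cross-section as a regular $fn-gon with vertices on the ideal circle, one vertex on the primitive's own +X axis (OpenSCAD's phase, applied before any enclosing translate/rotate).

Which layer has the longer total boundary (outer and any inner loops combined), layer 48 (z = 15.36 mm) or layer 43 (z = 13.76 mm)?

layer 43 (z = 13.76 mm)

Layer 48 (z = 15.36): the cube does not reach this height (z outside [0, 3.5]); the r=7.5 cylinder at (-1.5, -2) gives a regular 12-gon of circumradius 7.5 (constant along its height) (perimeter = 2·12·7.500·sin(180°/12) = 46.59 mm); the r=5.5 cylinder at (10, 8.5) gives a regular 12-gon of circumradius 5.5 (constant along its height) (perimeter = 2·12·5.500·sin(180°/12) = 34.16 mm); the cube at (5, 5.5) does not reach this height (z outside [0, 14.5]); Merging all regions: the 2 present regions are separate (no shared area or edge), so areas and boundary lengths simply add and each stays a separate island — boundary = 80.75 mm; (rotated 45° about Z; rotation is an isometry so areas/perimeters/island counts are preserved). So its perimeter = 80.75 mm. Layer 43 (z = 13.76): the cube does not reach this height (z outside [0, 3.5]); the r=7.5 cylinder at (-1.5, -2) contributes a regular 12-gon of circumradius 7.5 (perimeter = 2·12·7.500·sin(180°/12) = 46.59 mm); the r=5.5 cylinder at (10, 8.5) contributes a regular 12-gon of circumradius 5.5 (perimeter = 2·12·5.500·sin(180°/12) = 34.16 mm); the 26.5×5 cube at (5, 5.5) contributes its full rectangle (perimeter 63.00 mm); Merging all regions: the regions partially overlap (shared area 50.54 mm²), so the edge portions inside another operand are dropped and the merged outline is re-measured after clipping — boundary = 114.39 mm; (rotated 45° about Z; rotation is an isometry so areas/perimeters/island counts are preserved). So its perimeter = 114.39 mm. Layer 43 is larger (114.39 vs 80.75 mm).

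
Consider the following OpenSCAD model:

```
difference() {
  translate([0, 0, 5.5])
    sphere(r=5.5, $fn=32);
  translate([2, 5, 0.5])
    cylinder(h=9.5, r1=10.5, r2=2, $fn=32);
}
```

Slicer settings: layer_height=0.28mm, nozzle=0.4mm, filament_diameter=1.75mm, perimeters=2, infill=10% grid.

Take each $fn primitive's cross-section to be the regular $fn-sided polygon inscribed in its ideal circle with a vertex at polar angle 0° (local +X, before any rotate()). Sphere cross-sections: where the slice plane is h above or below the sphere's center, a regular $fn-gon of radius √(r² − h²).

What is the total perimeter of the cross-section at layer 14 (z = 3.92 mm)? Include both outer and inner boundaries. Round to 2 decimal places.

At z = 3.92 mm: the sphere: section is a regular 32-gon, circumradius = √(r²−h²) = √(5.5²−1.58²) = 5.268 (perimeter = 2·32·5.268·sin(180°/32) = 33.05 mm); the cone at (2, 5): at t=0.360 of its height the radius interpolates to r₁+(r₂−r₁)t = 7.440, giving a regular 32-gon of that circumradius (perimeter = 2·32·7.440·sin(180°/32) = 46.67 mm); Subtracting the remaining from the first: starting from the r=5.5 sphere, the cone at (2, 5) partially overlaps it — only the 57.53 mm² overlap (of its 172.78 mm²) is removed, clipping the outline — boundary = 28.45 mm. Overall, the cross-section is a single solid region. Total boundary length (outer) = 28.45 mm.

28.45 mm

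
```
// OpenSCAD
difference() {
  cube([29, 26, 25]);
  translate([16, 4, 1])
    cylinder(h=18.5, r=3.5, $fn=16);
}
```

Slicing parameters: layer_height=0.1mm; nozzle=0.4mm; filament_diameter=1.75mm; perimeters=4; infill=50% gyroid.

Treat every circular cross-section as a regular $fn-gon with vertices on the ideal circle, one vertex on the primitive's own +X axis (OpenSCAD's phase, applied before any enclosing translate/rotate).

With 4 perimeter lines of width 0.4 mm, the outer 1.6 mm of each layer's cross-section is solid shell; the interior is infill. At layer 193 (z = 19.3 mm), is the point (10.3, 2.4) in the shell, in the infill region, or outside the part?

infill

At z = 19.3 mm: the 29×26 cube contributes its full rectangle; the r=3.5 cylinder at (16, 4) contributes a regular 16-gon of circumradius 3.5; After the difference (first − rest): starting from the 29×26 cube, the r=3.5 cylinder at (16, 4) lies wholly inside it (removes its full 37.50 mm² and its 21.85 mm outline becomes a hole wall) — 1 connected region with 1 hole. Overall, the cross-section is one region with 1 hole. The nearest boundary edge runs (29.00, 0.00)→(0.00, 0.00); distance from the point to it = 2.40 mm. The point is inside the cross-section and 2.40 mm from the nearest boundary — more than the 1.6 mm shell width (4 × 0.4), so it's in the infill interior.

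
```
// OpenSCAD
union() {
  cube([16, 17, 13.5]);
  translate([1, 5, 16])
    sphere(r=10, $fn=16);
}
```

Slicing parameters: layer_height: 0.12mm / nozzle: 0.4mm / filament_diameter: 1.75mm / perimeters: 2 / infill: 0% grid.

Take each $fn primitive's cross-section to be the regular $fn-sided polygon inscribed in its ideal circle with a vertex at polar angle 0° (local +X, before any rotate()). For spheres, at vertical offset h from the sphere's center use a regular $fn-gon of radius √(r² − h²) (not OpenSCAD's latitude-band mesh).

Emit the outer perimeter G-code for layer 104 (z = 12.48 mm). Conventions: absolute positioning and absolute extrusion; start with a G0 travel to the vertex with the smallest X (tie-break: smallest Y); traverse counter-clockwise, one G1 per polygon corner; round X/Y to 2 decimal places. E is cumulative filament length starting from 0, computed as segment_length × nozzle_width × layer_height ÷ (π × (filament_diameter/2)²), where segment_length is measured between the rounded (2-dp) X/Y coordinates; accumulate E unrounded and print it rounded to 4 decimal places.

G0 X-8.36 Y5.00 Z12.48
G1 X-7.65 Y1.42 E0.0728
G1 X-5.62 Y-1.62 E0.1458
G1 X-2.58 Y-3.65 E0.2187
G1 X1.00 Y-4.36 E0.2916
G1 X4.58 Y-3.65 E0.3644
G1 X7.62 Y-1.62 E0.4373
G1 X8.70 Y0.00 E0.4762
G1 X16.00 Y0.00 E0.6219
G1 X16.00 Y17.00 E0.9611
G1 X0.00 Y17.00 E1.2804
G1 X0.00 Y14.16 E1.3371
G1 X-2.58 Y13.65 E1.3896
G1 X-5.62 Y11.62 E1.4625
G1 X-7.65 Y8.58 E1.5355
G1 X-8.36 Y5.00 E1.6083

At z = 12.48 mm: the cube (footprint 16×17) is included at this height; the sphere at (1, 5): section is a regular 16-gon, circumradius = √(r²−h²) = √(10²−3.52²) = 9.360; Combining (union): the regions partially overlap (shared area 125.16 mm²), so overlapping operands fuse into one piece — 1 connected region. The outline is a single polygon with 15 vertices. Extrusion per mm of travel: 0.4 × 0.12 / (π × 0.875²) = 0.019956. Accumulating E over each segment gives final E = 1.6083.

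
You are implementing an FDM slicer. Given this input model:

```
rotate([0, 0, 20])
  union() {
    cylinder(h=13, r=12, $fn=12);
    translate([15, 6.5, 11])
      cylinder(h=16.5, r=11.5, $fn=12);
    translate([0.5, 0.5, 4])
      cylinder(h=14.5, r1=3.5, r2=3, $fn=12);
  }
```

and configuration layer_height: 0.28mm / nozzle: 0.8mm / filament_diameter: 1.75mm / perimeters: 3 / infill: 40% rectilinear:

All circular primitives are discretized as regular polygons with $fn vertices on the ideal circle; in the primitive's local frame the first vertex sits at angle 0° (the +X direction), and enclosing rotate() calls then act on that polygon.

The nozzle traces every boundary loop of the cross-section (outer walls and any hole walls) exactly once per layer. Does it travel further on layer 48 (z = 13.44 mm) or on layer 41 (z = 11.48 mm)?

Layer 48 (z = 13.44): the cylinder is not intersected at this z (z outside [0, 13]); the r=11.5 cylinder at (15, 6.5) contributes a regular 12-gon of circumradius 11.5 (perimeter = 2·12·11.500·sin(180°/12) = 71.43 mm); the cone at (0.5, 0.5) (r1=3.5→r2=3) has section circumradius 3.174 here — a regular 12-gon (perimeter = 2·12·3.174·sin(180°/12) = 19.72 mm); Taking the union: the 2 present regions are separate (no shared area or edge), so areas and boundary lengths simply add and each stays a separate island — boundary = 91.15 mm; (rotated 20° about Z; rotation is an isometry so areas/perimeters/island counts are preserved). So its perimeter = 91.15 mm. Layer 41 (z = 11.48): the r=12 cylinder gives a regular 12-gon of circumradius 12 (constant along its height) (perimeter = 2·12·12.000·sin(180°/12) = 74.54 mm); the r=11.5 cylinder at (15, 6.5) gives a regular 12-gon of circumradius 11.5 (constant along its height) (perimeter = 2·12·11.500·sin(180°/12) = 71.43 mm); the cone at (0.5, 0.5) (r1=3.5→r2=3) has section circumradius 3.242 here — a regular 12-gon (perimeter = 2·12·3.242·sin(180°/12) = 20.14 mm); Merging all regions: the regions partially overlap (shared area 105.01 mm²), so the edge portions inside another operand are dropped and the merged outline is re-measured after clipping — boundary = 110.02 mm; (rotated 20° about Z; rotation is an isometry so areas/perimeters/island counts are preserved). So its perimeter = 110.02 mm. Layer 41 is larger (110.02 vs 91.15 mm).

layer 41 (z = 11.48 mm)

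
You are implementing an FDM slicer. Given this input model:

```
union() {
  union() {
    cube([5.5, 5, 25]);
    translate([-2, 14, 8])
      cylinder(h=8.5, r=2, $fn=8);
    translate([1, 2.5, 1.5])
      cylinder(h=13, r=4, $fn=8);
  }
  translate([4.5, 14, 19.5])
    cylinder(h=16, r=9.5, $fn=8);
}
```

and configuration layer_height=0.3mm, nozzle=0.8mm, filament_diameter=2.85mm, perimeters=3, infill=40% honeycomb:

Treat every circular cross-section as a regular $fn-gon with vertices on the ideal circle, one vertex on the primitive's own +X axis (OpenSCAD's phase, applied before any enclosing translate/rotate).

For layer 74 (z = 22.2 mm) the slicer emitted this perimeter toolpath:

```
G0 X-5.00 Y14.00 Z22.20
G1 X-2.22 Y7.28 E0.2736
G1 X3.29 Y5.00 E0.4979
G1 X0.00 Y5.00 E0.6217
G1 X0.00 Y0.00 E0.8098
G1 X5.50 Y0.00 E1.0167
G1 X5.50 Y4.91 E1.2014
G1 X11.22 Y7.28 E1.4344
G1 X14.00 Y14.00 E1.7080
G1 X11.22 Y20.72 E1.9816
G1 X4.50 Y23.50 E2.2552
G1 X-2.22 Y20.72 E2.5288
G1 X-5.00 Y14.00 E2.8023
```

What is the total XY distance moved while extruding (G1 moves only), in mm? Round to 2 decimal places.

74.49 mm

Sum the Euclidean lengths of each G1 segment: total = 74.49 mm.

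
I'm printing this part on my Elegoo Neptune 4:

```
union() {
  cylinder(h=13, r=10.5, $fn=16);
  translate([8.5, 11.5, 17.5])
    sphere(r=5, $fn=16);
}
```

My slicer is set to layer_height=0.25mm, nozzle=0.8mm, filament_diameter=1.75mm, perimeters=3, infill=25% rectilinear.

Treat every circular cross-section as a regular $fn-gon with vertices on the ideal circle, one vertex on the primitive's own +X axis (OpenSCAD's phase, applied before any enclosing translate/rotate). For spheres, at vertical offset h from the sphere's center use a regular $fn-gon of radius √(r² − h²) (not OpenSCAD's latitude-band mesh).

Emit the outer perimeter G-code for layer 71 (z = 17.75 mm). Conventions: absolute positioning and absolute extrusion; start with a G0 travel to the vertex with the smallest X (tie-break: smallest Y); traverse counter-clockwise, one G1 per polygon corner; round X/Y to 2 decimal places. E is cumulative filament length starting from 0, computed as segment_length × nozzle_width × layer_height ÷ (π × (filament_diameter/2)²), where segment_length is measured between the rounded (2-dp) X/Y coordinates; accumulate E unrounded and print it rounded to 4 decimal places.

At z = 17.75 mm: the cylinder does not reach this height (z outside [0, 13]); the r=5 sphere at (8.5, 11.5) contributes a regular 16-gon of circumradius √(5²−0.25²) = 4.994; Merging all regions: only the r=5 sphere at (8.5, 11.5) is present, so the union is just that shape — 1 connected region. The outline is a single polygon with 16 vertices. Extrusion per mm of travel: 0.8 × 0.25 / (π × 0.875²) = 0.083150. Accumulating E over each segment gives final E = 2.5906.

G0 X3.51 Y11.50 Z17.75
G1 X3.89 Y9.59 E0.1619
G1 X4.97 Y7.97 E0.3238
G1 X6.59 Y6.89 E0.4857
G1 X8.50 Y6.51 E0.6476
G1 X10.41 Y6.89 E0.8096
G1 X12.03 Y7.97 E0.9715
G1 X13.11 Y9.59 E1.1334
G1 X13.49 Y11.50 E1.2953
G1 X13.11 Y13.41 E1.4572
G1 X12.03 Y15.03 E1.6191
G1 X10.41 Y16.11 E1.7810
G1 X8.50 Y16.49 E1.9429
G1 X6.59 Y16.11 E2.1049
G1 X4.97 Y15.03 E2.2668
G1 X3.89 Y13.41 E2.4287
G1 X3.51 Y11.50 E2.5906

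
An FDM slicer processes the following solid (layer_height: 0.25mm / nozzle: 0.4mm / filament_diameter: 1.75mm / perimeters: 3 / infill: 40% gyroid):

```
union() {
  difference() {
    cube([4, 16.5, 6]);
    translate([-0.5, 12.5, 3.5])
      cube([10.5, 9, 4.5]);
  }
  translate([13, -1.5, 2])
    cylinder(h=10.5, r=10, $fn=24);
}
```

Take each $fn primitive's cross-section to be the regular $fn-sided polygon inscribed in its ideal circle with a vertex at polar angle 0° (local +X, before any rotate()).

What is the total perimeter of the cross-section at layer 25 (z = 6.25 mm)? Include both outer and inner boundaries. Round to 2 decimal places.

62.65 mm

At z = 6.25 mm: the cube is not intersected at this z (z outside [0, 6]); the cube at (-0.5, 12.5) is present — its section is the full 10.5×9 rectangle (perimeter 39.00 mm); After the difference (first − rest): the first operand is absent here, so nothing remains; the r=10 cylinder at (13, -1.5) gives a regular 24-gon of circumradius 10 (constant along its height) (perimeter = 2·24·10.000·sin(180°/24) = 62.65 mm); Merging all regions: only the r=10 cylinder at (13, -1.5) is present, so the union is just that shape — boundary = 62.65 mm. Overall, the cross-section is a single solid region. Total boundary length (outer) = 62.65 mm.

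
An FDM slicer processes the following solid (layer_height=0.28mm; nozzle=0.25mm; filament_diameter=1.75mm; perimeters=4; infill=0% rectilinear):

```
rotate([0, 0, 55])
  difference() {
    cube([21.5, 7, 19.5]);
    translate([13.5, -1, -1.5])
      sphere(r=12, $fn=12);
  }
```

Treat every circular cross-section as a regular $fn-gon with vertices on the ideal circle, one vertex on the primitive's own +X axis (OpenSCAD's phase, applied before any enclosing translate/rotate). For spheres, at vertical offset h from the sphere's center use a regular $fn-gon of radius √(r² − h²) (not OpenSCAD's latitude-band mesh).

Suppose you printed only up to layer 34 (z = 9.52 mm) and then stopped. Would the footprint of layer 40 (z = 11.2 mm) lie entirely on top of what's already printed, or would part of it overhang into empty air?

part overhangs

Compare the two slices. At z = 9.52: the 21.5×7 cube contributes its full rectangle (area 150.50 mm²); the r=12 sphere at (13.5, -1) slices to a regular 12-gon of circumradius 4.750 (√(r²−h²) with h=11.02 from center) (area = (12/2)·4.750²·sin(360°/12) = 67.68 mm²); After the difference (first − rest): starting from the 21.5×7 cube (150.50 mm²), the r=12 sphere at (13.5, -1) partially overlaps it — only the 24.61 mm² overlap (of its 67.68 mm²) is removed, clipping the outline — area = 125.89 mm²; (rotated 55° about Z; rotation is an isometry so areas/perimeters/island counts are preserved). At z = 11.2: the cube is present — its section is the full 21.5×7 rectangle (area 150.50 mm²); the sphere at (13.5, -1) is absent (|z−center|=12.700 > r=12); Taking the first minus the rest: none of the subtracted shapes is present at this height, so the 21.5×7 cube is unchanged — area = 150.50 mm²; (whole slice rotated 55° about Z — lengths, areas and connectivity unchanged). Checking containment: at z = 11.2 the cross-section extends beyond the z = 9.52 cross-section by about 24.61 mm².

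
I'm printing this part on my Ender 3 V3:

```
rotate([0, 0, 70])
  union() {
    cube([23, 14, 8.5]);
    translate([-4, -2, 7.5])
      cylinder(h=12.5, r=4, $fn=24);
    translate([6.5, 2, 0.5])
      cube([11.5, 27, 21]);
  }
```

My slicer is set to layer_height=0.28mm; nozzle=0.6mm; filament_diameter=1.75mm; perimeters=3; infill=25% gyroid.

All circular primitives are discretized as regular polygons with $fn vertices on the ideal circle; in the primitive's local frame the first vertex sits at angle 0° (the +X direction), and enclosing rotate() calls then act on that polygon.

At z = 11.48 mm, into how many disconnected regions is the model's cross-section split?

2

At z = 11.48 mm: the cube is absent (z outside [0, 8.5]); the cylinder at (-4, -2): section is a regular 24-gon, circumradius r=4; the cube at (6.5, 2) is present — its section is the full 11.5×27 rectangle; Merging all regions: the 2 present regions are separate (no shared area or edge), so areas and boundary lengths simply add and each stays a separate island — 2 connected regions; (rotated 70° about Z; rotation is an isometry so areas/perimeters/island counts are preserved). The result has 2 disconnected regions.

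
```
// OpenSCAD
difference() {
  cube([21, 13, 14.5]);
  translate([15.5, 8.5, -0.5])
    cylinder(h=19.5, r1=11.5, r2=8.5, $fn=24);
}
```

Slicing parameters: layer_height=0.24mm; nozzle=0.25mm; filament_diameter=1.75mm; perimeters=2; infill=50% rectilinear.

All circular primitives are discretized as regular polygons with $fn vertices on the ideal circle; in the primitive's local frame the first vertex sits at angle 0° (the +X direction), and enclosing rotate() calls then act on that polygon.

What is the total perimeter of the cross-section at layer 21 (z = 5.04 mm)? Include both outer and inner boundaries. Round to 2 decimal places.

At z = 5.04 mm: the cube (footprint 21×13) is included at this height (perimeter 68.00 mm); the cone at (15.5, 8.5): at t=0.284 of its height the radius interpolates to r₁+(r₂−r₁)t = 10.648, giving a regular 24-gon of that circumradius (perimeter = 2·24·10.648·sin(180°/24) = 66.71 mm); Subtracting the remaining from the first: starting from the 21×13 cube, the cone at (15.5, 8.5) partially overlaps it — only the 196.71 mm² overlap (of its 352.12 mm²) is removed, clipping the outline — boundary = 42.78 mm. Overall, the cross-section is a single solid region. Total boundary length (outer) = 42.78 mm.

42.78 mm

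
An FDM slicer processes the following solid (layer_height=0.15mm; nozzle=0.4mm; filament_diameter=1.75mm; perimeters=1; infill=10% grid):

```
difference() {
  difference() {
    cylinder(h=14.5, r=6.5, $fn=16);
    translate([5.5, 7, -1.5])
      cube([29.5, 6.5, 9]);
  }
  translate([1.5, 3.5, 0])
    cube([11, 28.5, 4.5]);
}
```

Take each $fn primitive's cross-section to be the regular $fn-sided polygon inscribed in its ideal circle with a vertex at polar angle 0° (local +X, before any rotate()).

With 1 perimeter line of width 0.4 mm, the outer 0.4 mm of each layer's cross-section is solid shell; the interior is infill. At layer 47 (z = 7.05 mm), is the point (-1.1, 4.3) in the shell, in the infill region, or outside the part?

infill

At z = 7.05 mm: the cylinder: section is a regular 16-gon, circumradius r=6.5; the cube at (5.5, 7) (footprint 29.5×6.5) is included at this height; Taking the first minus the rest: starting from the r=6.5 cylinder, the 29.5×6.5 cube at (5.5, 7) misses the remaining region (no effect) — 1 connected region; the cube at (1.5, 3.5) does not reach this height (z outside [0, 4.5]); Subtracting the remaining from the first: none of the subtracted shapes is present at this height, so the result so far is unchanged — 1 connected region. Overall, the cross-section is a single solid region. The nearest boundary edge runs (-2.49, 6.01)→(0.00, 6.50); distance from the point to it = 1.94 mm. The point is inside the cross-section and 1.94 mm from the nearest boundary — more than the 0.4 mm shell width (1 × 0.4), so it's in the infill interior.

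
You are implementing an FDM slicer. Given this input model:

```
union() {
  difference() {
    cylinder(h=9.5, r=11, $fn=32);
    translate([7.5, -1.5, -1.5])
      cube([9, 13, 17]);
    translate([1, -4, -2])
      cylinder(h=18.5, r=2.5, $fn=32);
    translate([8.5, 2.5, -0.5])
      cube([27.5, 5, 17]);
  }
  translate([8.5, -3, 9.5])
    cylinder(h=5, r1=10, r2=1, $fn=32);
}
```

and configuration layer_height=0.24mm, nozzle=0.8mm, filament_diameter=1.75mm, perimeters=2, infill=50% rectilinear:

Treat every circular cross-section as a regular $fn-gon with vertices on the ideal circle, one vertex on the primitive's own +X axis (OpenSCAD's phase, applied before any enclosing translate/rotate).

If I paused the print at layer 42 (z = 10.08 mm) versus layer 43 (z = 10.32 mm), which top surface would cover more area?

Layer 42 (z = 10.08): the cylinder is absent (z outside [0, 9.5]); the 9×13 cube at (7.5, -1.5) contributes its full rectangle (area 117.00 mm²); the cylinder at (1, -4): section is a regular 32-gon, circumradius r=2.5 (area = (32/2)·2.500²·sin(360°/32) = 19.51 mm²); the cube at (8.5, 2.5) (footprint 27.5×5) is included at this height (area 137.50 mm²); Taking the first minus the rest: the first operand is absent here, so nothing remains; the cone at (8.5, -3) contributes a regular 32-gon of circumradius 8.956 (interpolated between r1=10 and r2=1 at t=0.116) (area = (32/2)·8.956²·sin(360°/32) = 250.37 mm²); Merging all regions: only the cone at (8.5, -3) is present, so the union is just that shape — area = 250.37 mm². So its area = 250.37 mm². Layer 43 (z = 10.32): the cylinder is not intersected at this z (z outside [0, 9.5]); the 9×13 cube at (7.5, -1.5) contributes its full rectangle (area 117.00 mm²); the cylinder at (1, -4): section is a regular 32-gon, circumradius r=2.5 (area = (32/2)·2.500²·sin(360°/32) = 19.51 mm²); the cube at (8.5, 2.5) is present — its section is the full 27.5×5 rectangle (area 137.50 mm²); After the difference (first − rest): the first operand is absent here, so nothing remains; the cone at (8.5, -3) contributes a regular 32-gon of circumradius 8.524 (interpolated between r1=10 and r2=1 at t=0.164) (area = (32/2)·8.524²·sin(360°/32) = 226.80 mm²); Merging all regions: only the cone at (8.5, -3) is present, so the union is just that shape — area = 226.80 mm². So its area = 226.80 mm². Layer 42 is larger (250.37 vs 226.80 mm²).

layer 42 (z = 10.08 mm)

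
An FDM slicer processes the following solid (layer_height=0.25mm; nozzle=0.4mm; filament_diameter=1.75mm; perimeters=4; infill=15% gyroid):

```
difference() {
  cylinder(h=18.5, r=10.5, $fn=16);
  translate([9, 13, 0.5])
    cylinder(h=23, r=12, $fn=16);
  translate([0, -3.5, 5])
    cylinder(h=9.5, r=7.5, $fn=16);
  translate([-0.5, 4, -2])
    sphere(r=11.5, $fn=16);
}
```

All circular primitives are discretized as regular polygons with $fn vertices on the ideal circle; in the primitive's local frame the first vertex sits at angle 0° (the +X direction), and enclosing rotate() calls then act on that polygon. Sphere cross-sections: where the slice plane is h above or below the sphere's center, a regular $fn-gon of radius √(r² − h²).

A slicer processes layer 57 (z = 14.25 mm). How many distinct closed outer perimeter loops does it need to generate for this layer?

At z = 14.25 mm: the r=10.5 cylinder contributes a regular 16-gon of circumradius 10.5; the r=12 cylinder at (9, 13) contributes a regular 16-gon of circumradius 12; the r=7.5 cylinder at (0, -3.5) contributes a regular 16-gon of circumradius 7.5; the sphere at (-0.5, 4) is not intersected at this z (|z−center|=16.250 > r=11.5); Taking the first minus the rest: starting from the r=10.5 cylinder, the r=12 cylinder at (9, 13) partially overlaps it — only the 68.55 mm² overlap (of its 440.85 mm²) is removed, clipping the outline; the r=7.5 cylinder at (0, -3.5) partially overlaps it — only the 167.55 mm² overlap (of its 172.21 mm²) is removed, clipping the outline — 2 connected regions. The result has 2 disconnected regions.

2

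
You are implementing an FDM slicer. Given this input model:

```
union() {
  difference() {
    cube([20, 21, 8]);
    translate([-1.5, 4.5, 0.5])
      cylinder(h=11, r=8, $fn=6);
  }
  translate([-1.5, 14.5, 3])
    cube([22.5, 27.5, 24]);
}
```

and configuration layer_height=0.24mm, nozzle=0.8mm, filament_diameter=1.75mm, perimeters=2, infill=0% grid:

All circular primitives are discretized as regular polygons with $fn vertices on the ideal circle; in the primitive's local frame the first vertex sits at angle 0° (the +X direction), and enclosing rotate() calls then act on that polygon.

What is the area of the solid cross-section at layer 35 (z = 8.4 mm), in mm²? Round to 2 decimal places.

At z = 8.4 mm: the cube is not intersected at this z (z outside [0, 8]); the r=8 cylinder at (-1.5, 4.5) gives a regular 6-gon of circumradius 8 (constant along its height) (area = (6/2)·8.000²·sin(360°/6) = 166.28 mm²); After the difference (first − rest): the first operand is absent here, so nothing remains; the cube at (-1.5, 14.5) is present — its section is the full 22.5×27.5 rectangle (area 618.75 mm²); Combining (union): only the 22.5×27.5 cube at (-1.5, 14.5) is present, so the union is just that shape — area = 618.75 mm². Overall, the cross-section is a single solid region. Net area = 618.75 mm².

618.75 mm²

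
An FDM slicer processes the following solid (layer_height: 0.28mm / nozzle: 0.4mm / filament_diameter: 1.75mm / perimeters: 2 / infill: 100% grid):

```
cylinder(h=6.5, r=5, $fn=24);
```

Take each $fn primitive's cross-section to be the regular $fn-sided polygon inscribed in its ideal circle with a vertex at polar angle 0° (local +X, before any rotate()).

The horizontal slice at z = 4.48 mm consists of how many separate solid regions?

1

At z = 4.48 mm: the r=5 cylinder gives a regular 24-gon of circumradius 5 (constant along its height). The result has 1 disconnected region.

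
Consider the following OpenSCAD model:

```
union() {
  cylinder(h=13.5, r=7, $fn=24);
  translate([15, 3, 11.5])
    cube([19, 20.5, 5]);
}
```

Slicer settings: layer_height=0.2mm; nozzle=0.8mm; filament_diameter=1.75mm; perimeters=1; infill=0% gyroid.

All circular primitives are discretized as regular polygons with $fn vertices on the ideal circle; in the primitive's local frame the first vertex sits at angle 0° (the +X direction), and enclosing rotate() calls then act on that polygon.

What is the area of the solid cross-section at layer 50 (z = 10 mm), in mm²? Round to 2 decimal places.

At z = 10 mm: the r=7 cylinder gives a regular 24-gon of circumradius 7 (constant along its height) (area = (24/2)·7.000²·sin(360°/24) = 152.19 mm²); the cube at (15, 3) is absent (z outside [11.5, 16.5]); Merging all regions: only the r=7 cylinder is present, so the union is just that shape — area = 152.19 mm². Overall, the cross-section is a single solid region. Net area = 152.19 mm².

152.19 mm²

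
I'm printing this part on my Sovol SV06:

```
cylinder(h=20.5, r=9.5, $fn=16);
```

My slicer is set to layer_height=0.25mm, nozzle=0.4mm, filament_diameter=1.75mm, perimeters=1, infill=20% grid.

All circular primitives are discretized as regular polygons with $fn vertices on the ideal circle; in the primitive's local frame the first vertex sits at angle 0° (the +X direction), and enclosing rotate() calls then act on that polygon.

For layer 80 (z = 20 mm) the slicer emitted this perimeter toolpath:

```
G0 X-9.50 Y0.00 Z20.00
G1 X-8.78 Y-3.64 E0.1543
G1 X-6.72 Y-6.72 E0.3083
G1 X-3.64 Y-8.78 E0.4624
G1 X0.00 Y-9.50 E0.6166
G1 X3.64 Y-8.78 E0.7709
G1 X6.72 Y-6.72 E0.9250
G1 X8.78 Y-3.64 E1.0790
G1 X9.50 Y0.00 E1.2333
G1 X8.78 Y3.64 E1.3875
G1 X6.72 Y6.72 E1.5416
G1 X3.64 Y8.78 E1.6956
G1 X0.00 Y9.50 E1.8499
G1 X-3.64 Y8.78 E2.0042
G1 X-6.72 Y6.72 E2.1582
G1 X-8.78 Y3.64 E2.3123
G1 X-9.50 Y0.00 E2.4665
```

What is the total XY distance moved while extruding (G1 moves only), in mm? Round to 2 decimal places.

Sum the Euclidean lengths of each G1 segment: total = 59.33 mm.

59.33 mm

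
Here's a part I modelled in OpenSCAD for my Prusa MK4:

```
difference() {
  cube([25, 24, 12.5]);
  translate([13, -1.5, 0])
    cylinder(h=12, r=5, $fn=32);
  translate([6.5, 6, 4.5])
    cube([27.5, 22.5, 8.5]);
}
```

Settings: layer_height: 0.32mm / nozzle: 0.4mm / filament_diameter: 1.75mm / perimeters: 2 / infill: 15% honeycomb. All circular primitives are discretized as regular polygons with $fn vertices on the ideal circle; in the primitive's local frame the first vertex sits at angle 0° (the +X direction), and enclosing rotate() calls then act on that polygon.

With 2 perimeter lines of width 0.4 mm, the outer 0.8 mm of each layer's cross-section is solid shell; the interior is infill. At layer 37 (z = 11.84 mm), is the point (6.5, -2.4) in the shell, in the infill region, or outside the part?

At z = 11.84 mm: the 25×24 cube contributes its full rectangle; the cylinder at (13, -1.5): section is a regular 32-gon, circumradius r=5; the cube at (6.5, 6) (footprint 27.5×22.5) is included at this height; Taking the first minus the rest: starting from the 25×24 cube, the r=5 cylinder at (13, -1.5) partially overlaps it — only the 24.30 mm² overlap (of its 78.04 mm²) is removed, clipping the outline; the 27.5×22.5 cube at (6.5, 6) partially overlaps it — only the 333.00 mm² overlap (of its 618.75 mm²) is removed, clipping the outline — 1 connected region. Overall, the cross-section is a single solid region. The nearest boundary edge runs (8.26, 0.00)→(0.00, 0.00); distance from the point to it = 2.40 mm. The point is not inside any of the regions above, so it lies outside the cross-section (2.40 mm from the nearest boundary).

outside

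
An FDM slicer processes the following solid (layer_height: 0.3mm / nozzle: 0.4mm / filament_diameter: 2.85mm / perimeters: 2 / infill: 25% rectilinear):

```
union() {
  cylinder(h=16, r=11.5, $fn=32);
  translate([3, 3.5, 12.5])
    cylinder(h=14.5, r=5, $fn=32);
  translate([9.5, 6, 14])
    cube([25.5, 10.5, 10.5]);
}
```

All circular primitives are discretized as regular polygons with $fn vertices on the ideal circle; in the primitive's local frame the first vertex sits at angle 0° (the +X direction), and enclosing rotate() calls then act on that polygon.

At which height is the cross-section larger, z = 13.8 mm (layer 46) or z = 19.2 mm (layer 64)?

layer 46 (z = 13.8 mm)

Layer 46 (z = 13.8): the cylinder: section is a regular 32-gon, circumradius r=11.5 (area = (32/2)·11.500²·sin(360°/32) = 412.81 mm²); the r=5 cylinder at (3, 3.5) gives a regular 32-gon of circumradius 5 (constant along its height) (area = (32/2)·5.000²·sin(360°/32) = 78.04 mm²); the cube at (9.5, 6) does not reach this height (z outside [14, 24.5]); Taking the union: the r=5 cylinder at (3, 3.5) lies entirely inside the r=11.5 cylinder, so the union is just the r=11.5 cylinder — area = 412.81 mm². So its area = 412.81 mm². Layer 64 (z = 19.2): the cylinder is absent (z outside [0, 16]); the cylinder at (3, 3.5): section is a regular 32-gon, circumradius r=5 (area = (32/2)·5.000²·sin(360°/32) = 78.04 mm²); the cube at (9.5, 6) is present — its section is the full 25.5×10.5 rectangle (area 267.75 mm²); Merging all regions: the 2 present regions are separate (no shared area or edge), so areas and boundary lengths simply add and each stays a separate island — area = 345.79 mm². So its area = 345.79 mm². Layer 46 is larger (412.81 vs 345.79 mm²).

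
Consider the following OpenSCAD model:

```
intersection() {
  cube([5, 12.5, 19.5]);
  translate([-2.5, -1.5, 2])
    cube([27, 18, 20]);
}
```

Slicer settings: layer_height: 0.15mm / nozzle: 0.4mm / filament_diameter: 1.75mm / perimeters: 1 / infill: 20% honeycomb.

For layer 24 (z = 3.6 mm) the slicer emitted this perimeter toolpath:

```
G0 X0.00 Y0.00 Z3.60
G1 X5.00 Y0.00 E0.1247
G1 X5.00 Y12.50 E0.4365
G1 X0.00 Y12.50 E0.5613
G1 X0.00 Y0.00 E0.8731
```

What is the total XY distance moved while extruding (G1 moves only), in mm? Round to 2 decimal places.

Sum the Euclidean lengths of each G1 segment: total = 35.00 mm.

35.00 mm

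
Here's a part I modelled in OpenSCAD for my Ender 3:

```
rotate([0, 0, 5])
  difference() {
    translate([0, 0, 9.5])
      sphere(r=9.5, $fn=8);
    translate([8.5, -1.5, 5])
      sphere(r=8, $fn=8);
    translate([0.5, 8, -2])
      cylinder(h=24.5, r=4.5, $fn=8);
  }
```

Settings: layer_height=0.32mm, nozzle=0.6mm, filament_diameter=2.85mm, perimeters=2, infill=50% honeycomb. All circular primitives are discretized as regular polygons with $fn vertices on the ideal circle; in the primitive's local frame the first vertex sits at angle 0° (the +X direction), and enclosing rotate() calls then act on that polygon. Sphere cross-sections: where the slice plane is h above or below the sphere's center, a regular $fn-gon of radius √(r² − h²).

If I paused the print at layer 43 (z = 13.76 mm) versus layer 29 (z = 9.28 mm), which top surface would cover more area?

Layer 43 (z = 13.76): the r=9.5 sphere slices to a regular 8-gon of circumradius 8.491 (√(r²−h²) with h=4.26 from center) (area = (8/2)·8.491²·sin(360°/8) = 203.94 mm²); the sphere at (8.5, -1.5) is not intersected at this z (|z−center|=8.760 > r=8); the r=4.5 cylinder at (0.5, 8) contributes a regular 8-gon of circumradius 4.5 (area = (8/2)·4.500²·sin(360°/8) = 57.28 mm²); Taking the first minus the rest: starting from the r=9.5 sphere (203.94 mm²), the r=4.5 cylinder at (0.5, 8) partially overlaps it — only the 25.25 mm² overlap (of its 57.28 mm²) is removed, clipping the outline — area = 178.69 mm²; (rotated 5° about Z; rotation is an isometry so areas/perimeters/island counts are preserved). So its area = 178.69 mm². Layer 29 (z = 9.28): the r=9.5 sphere slices to a regular 8-gon of circumradius 9.497 (√(r²−h²) with h=0.22 from center) (area = (8/2)·9.497²·sin(360°/8) = 255.13 mm²); the sphere at (8.5, -1.5): section is a regular 8-gon, circumradius = √(r²−h²) = √(8²−4.28²) = 6.759 (area = (8/2)·6.759²·sin(360°/8) = 129.21 mm²); the cylinder at (0.5, 8): section is a regular 8-gon, circumradius r=4.5 (area = (8/2)·4.500²·sin(360°/8) = 57.28 mm²); Subtracting the remaining from the first: starting from the r=9.5 sphere (255.13 mm²), the r=8 sphere at (8.5, -1.5) partially overlaps it — only the 59.24 mm² overlap (of its 129.21 mm²) is removed, clipping the outline; the r=4.5 cylinder at (0.5, 8) partially overlaps it — only the 33.69 mm² overlap (of its 57.28 mm²) is removed, clipping the outline — area = 162.20 mm²; (whole slice rotated 5° about Z — lengths, areas and connectivity unchanged). So its area = 162.20 mm². Layer 43 is larger (178.69 vs 162.20 mm²).

layer 43 (z = 13.76 mm)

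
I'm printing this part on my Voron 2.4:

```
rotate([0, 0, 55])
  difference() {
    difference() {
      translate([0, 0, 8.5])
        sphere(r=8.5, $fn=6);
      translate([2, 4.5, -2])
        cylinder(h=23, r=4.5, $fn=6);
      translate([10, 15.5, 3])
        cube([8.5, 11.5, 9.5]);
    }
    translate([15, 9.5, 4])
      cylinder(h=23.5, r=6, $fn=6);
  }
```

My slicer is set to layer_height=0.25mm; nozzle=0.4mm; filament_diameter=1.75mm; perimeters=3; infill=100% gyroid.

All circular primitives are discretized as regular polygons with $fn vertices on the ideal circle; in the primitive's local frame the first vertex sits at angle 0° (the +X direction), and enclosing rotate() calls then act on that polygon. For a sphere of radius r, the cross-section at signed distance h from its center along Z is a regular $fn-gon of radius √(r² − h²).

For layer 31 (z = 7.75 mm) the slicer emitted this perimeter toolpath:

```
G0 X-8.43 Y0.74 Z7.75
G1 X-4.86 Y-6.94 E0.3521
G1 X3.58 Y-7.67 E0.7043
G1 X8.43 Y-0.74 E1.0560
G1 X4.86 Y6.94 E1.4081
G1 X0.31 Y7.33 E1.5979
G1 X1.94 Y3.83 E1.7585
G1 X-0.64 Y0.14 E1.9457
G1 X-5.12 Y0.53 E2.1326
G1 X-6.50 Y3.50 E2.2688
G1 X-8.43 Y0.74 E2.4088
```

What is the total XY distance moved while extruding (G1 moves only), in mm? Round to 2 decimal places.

Sum the Euclidean lengths of each G1 segment: total = 57.94 mm.

57.94 mm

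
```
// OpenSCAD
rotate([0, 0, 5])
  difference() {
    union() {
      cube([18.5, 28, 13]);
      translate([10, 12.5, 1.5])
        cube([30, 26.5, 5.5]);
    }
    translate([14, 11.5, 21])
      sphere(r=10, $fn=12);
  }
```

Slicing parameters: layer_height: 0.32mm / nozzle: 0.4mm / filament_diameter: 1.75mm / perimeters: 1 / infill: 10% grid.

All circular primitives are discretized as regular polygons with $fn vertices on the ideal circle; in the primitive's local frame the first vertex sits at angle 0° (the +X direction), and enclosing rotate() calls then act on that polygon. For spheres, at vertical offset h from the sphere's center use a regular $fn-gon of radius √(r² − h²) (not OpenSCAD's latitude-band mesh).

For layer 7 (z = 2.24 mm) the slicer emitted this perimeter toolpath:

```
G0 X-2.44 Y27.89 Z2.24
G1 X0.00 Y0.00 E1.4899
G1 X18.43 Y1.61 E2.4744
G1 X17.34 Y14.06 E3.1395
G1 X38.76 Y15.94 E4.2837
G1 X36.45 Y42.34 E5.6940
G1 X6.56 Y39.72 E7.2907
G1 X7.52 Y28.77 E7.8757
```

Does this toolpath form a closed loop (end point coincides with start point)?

no

Start point (G0): (-2.44, 27.89). End point (last G1): the path does not return to the start — open.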